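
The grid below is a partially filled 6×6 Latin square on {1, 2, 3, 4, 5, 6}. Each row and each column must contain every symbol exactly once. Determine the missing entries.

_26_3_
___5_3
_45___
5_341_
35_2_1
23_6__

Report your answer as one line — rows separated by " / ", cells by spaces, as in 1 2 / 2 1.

4 2 6 1 3 5 / 6 1 2 5 4 3 / 1 4 5 3 2 6 / 5 6 3 4 1 2 / 3 5 4 2 6 1 / 2 3 1 6 5 4

At row 1, column 4: row 1 has {2,3,6}; column 4 has {2,4,5,6}; that leaves 1.
At row 3, column 4: row 3 has {4,5}; column 4 has {1,2,4,5,6}; that leaves 3.
At row 4, column 2: row 4 has {1,3,4,5}; column 2 has {2,3,4,5}; that leaves 6.
At row 4, column 6: row 4 has {1,3,4,5,6}; column 6 has {1,3}; that leaves 2.
At row 5, column 3: row 5 has {1,2,3,5}; column 3 has {3,5,6}; that leaves 4.
At row 5, column 5: row 5 has {1,2,3,4,5}; column 5 has {1,3}; that leaves 6.
At row 6, column 3: row 6 has {2,3,6}; column 3 has {3,4,5,6}; that leaves 1.
At row 1, column 1: row 1 has {1,2,3,6}; column 1 has {2,3,5}; that leaves 4.
At row 1, column 6: row 1 has {1,2,3,4,6}; column 6 has {1,2,3}; that leaves 5.
At row 2, column 2: row 2 has {3,5}; column 2 has {2,3,4,5,6}; that leaves 1.
At row 2, column 3: row 2 has {1,3,5}; column 3 has {1,3,4,5,6}; that leaves 2.
At row 2, column 5: row 2 has {1,2,3,5}; column 5 has {1,3,6}; that leaves 4.
At row 3, column 5: row 3 has {3,4,5}; column 5 has {1,3,4,6}; that leaves 2.
At row 3, column 6: row 3 has {2,3,4,5}; column 6 has {1,2,3,5}; that leaves 6.
At row 6, column 5: row 6 has {1,2,3,6}; column 5 has {1,2,3,4,6}; that leaves 5.
At row 6, column 6: row 6 has {1,2,3,5,6}; column 6 has {1,2,3,5,6}; that leaves 4.
At row 2, column 1: row 2 has {1,2,3,4,5}; column 1 has {2,3,4,5}; that leaves 6.
At row 3, column 1: row 3 has {2,3,4,5,6}; column 1 has {2,3,4,5,6}; that leaves 1.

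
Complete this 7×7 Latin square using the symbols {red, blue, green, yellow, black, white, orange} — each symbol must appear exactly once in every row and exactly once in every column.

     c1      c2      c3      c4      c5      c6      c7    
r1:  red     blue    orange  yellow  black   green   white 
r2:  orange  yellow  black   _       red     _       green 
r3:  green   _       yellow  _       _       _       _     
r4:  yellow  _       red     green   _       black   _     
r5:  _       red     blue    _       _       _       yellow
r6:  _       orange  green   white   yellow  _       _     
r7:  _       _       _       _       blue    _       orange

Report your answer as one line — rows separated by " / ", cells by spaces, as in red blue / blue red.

red blue orange yellow black green white / orange yellow black blue red white green / green black yellow orange white blue red / yellow white red green orange black blue / white red blue black green orange yellow / blue orange green white yellow red black / black green white red blue yellow orange

row 2 has {red,green,yellow,black,orange}; column 4 has {green,yellow,white} — only blue is left for (r2,c4).
row 2 has {red,blue,green,yellow,black,orange}; column 6 has {green,black} — only white is left for (r2,c6).
row 4 has {red,green,yellow,black}; column 2 has {red,blue,yellow,orange} — only white is left for (r4,c2).
row 4 has {red,green,yellow,black,white}; column 5 has {red,blue,yellow,black} — only orange is left for (r4,c5).
row 4 has {red,green,yellow,black,white,orange}; column 7 has {green,yellow,white,orange} — only blue is left for (r4,c7).
row 5 has {red,blue,yellow}; column 6 has {green,black,white} — only orange is left for (r5,c6).
row 7 has {blue,orange}; column 3 has {red,blue,green,yellow,black,orange} — only white is left for (r7,c3).
row 3 has {green,yellow}; column 2 has {red,blue,yellow,white,orange} — only black is left for (r3,c2).
row 3 has {green,yellow,black}; column 5 has {red,blue,yellow,black,orange} — only white is left for (r3,c5).
row 3 has {green,yellow,black,white}; column 7 has {blue,green,yellow,white,orange} — only red is left for (r3,c7).
row 5 has {red,blue,yellow,orange}; column 4 has {blue,green,yellow,white} — only black is left for (r5,c4).
row 5 has {red,blue,yellow,black,orange}; column 5 has {red,blue,yellow,black,white,orange} — only green is left for (r5,c5).
row 6 has {green,yellow,white,orange}; column 7 has {red,blue,green,yellow,white,orange} — only black is left for (r6,c7).
row 7 has {blue,white,orange}; column 1 has {red,green,yellow,orange} — only black is left for (r7,c1).
row 7 has {blue,black,white,orange}; column 2 has {red,blue,yellow,black,white,orange} — only green is left for (r7,c2).
row 7 has {blue,green,black,white,orange}; column 4 has {blue,green,yellow,black,white} — only red is left for (r7,c4).
row 7 has {red,blue,green,black,white,orange}; column 6 has {green,black,white,orange} — only yellow is left for (r7,c6).
row 3 has {red,green,yellow,black,white}; column 4 has {red,blue,green,yellow,black,white} — only orange is left for (r3,c4).
row 3 has {red,green,yellow,black,white,orange}; column 6 has {green,yellow,black,white,orange} — only blue is left for (r3,c6).
row 5 has {red,blue,green,yellow,black,orange}; column 1 has {red,green,yellow,black,orange} — only white is left for (r5,c1).
row 6 has {green,yellow,black,white,orange}; column 1 has {red,green,yellow,black,white,orange} — only blue is left for (r6,c1).
row 6 has {blue,green,yellow,black,white,orange}; column 6 has {blue,green,yellow,black,white,orange} — only red is left for (r6,c6).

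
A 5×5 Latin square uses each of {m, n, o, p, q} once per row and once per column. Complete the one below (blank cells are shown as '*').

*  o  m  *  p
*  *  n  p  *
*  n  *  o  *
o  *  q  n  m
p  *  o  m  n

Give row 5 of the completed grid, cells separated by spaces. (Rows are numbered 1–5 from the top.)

p q o m n

(r1,c4) = q
(r3,c3) = p
(r3,c5) = q
(r4,c2) = p
(r5,c2) = q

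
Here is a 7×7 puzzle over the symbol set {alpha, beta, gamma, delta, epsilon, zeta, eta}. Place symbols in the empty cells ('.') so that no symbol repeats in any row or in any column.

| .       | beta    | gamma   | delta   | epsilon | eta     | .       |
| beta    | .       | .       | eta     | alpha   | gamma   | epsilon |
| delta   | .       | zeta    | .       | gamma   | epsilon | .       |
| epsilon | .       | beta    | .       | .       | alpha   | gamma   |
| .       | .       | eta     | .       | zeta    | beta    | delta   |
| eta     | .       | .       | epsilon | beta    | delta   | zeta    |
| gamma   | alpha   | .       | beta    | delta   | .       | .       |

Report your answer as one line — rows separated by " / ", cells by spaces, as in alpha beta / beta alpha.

zeta beta gamma delta epsilon eta alpha / beta zeta delta eta alpha gamma epsilon / delta eta zeta alpha gamma epsilon beta / epsilon delta beta zeta eta alpha gamma / alpha epsilon eta gamma zeta beta delta / eta gamma alpha epsilon beta delta zeta / gamma alpha epsilon beta delta zeta eta

(r1,c7) = alpha
(r2,c3) = delta
(r3,c2) = eta
(r3,c4) = alpha
(r3,c7) = beta
(r4,c4) = zeta
(r4,c5) = eta
(r5,c1) = alpha
(r5,c4) = gamma
(r6,c2) = gamma
(r6,c3) = alpha
(r7,c3) = epsilon
(r7,c6) = zeta
(r7,c7) = eta
(r1,c1) = zeta
(r2,c2) = zeta
(r4,c2) = delta
(r5,c2) = epsilon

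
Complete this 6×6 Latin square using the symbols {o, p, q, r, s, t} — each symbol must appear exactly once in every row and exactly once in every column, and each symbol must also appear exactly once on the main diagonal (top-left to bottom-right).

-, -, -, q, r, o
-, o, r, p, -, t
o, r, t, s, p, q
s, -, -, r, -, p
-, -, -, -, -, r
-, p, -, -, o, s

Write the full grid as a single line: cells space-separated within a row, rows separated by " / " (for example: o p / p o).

p t s q r o / q o r p s t / o r t s p q / s q o r t p / t s p o q r / r p q t o s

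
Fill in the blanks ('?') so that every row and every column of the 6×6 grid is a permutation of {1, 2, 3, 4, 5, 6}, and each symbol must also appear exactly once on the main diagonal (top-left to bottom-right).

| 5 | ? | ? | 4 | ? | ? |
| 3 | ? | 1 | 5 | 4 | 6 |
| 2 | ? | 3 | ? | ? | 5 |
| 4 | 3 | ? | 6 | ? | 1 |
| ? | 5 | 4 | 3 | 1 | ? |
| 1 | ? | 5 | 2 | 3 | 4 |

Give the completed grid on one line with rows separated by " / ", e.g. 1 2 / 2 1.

5 1 6 4 2 3 / 3 2 1 5 4 6 / 2 4 3 1 6 5 / 4 3 2 6 5 1 / 6 5 4 3 1 2 / 1 6 5 2 3 4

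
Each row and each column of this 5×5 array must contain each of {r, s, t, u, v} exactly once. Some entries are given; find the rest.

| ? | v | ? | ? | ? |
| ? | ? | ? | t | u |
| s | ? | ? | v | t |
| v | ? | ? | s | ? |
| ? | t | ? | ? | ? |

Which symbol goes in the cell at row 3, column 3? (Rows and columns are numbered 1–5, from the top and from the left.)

u

(r2,c1) = r
(r2,c2) = s
(r2,c3) = v
(r4,c5) = r
(r5,c1) = u
(r5,c4) = r
(r1,c1) = t
(r1,c4) = u
(r1,c5) = s
(r4,c2) = u
(r4,c3) = t
(r5,c3) = s
(r5,c5) = v
(r1,c3) = r
(r3,c2) = r
(r3,c3) = u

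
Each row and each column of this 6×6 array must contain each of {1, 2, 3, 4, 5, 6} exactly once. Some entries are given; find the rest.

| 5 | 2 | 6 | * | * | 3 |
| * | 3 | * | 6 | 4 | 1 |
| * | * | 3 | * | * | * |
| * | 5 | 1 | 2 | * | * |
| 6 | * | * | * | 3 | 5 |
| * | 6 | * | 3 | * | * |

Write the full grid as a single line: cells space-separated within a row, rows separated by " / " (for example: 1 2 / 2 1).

5 2 6 4 1 3 / 2 3 5 6 4 1 / 4 1 3 5 2 6 / 3 5 1 2 6 4 / 6 4 2 1 3 5 / 1 6 4 3 5 2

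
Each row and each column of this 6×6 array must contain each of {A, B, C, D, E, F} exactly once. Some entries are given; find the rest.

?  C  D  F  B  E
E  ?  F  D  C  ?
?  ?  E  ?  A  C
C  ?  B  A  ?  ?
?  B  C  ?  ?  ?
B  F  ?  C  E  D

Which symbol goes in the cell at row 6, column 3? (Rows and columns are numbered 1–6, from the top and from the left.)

(r1,c1) = A
(r2,c2) = A
(r2,c6) = B
(r3,c2) = D
(r3,c4) = B
(r4,c2) = E
(r4,c6) = F
(r5,c4) = E
(r5,c6) = A
(r6,c3) = A

A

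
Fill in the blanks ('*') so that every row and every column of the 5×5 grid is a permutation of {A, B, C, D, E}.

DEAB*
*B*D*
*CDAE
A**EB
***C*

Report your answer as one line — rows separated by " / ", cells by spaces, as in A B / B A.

D E A B C / C B E D A / B C D A E / A D C E B / E A B C D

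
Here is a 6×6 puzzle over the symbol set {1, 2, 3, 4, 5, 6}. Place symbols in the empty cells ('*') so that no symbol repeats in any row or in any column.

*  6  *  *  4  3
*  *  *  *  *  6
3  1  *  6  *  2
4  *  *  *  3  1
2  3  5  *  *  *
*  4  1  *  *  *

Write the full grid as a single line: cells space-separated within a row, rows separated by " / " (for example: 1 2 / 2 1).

1 6 2 5 4 3 / 5 2 3 4 1 6 / 3 1 4 6 5 2 / 4 5 6 2 3 1 / 2 3 5 1 6 4 / 6 4 1 3 2 5

At row 1, column 3: row 1 has {3,4,6}; column 3 has {1,5}; that leaves 2.
At row 3, column 3: row 3 has {1,2,3,6}; column 3 has {1,2,5}; that leaves 4.
At row 3, column 5: row 3 has {1,2,3,4,6}; column 5 has {3,4}; that leaves 5.
At row 4, column 3: row 4 has {1,3,4}; column 3 has {1,2,4,5}; that leaves 6.
At row 5, column 6: row 5 has {2,3,5}; column 6 has {1,2,3,6}; that leaves 4.
At row 6, column 6: row 6 has {1,4}; column 6 has {1,2,3,4,6}; that leaves 5.
At row 2, column 3: row 2 has {6}; column 3 has {1,2,4,5,6}; that leaves 3.
At row 5, column 4: row 5 has {2,3,4,5}; column 4 has {6}; that leaves 1.
At row 5, column 5: row 5 has {1,2,3,4,5}; column 5 has {3,4,5}; that leaves 6.
At row 6, column 1: row 6 has {1,4,5}; column 1 has {2,3,4}; that leaves 6.
At row 6, column 5: row 6 has {1,4,5,6}; column 5 has {3,4,5,6}; that leaves 2.
At row 1, column 4: row 1 has {2,3,4,6}; column 4 has {1,6}; that leaves 5.
At row 2, column 5: row 2 has {3,6}; column 5 has {2,3,4,5,6}; that leaves 1.
At row 4, column 4: row 4 has {1,3,4,6}; column 4 has {1,5,6}; that leaves 2.
At row 6, column 4: row 6 has {1,2,4,5,6}; column 4 has {1,2,5,6}; that leaves 3.
At row 1, column 1: row 1 has {2,3,4,5,6}; column 1 has {2,3,4,6}; that leaves 1.
At row 2, column 1: row 2 has {1,3,6}; column 1 has {1,2,3,4,6}; that leaves 5.
At row 2, column 2: row 2 has {1,3,5,6}; column 2 has {1,3,4,6}; that leaves 2.
At row 2, column 4: row 2 has {1,2,3,5,6}; column 4 has {1,2,3,5,6}; that leaves 4.
At row 4, column 2: row 4 has {1,2,3,4,6}; column 2 has {1,2,3,4,6}; that leaves 5.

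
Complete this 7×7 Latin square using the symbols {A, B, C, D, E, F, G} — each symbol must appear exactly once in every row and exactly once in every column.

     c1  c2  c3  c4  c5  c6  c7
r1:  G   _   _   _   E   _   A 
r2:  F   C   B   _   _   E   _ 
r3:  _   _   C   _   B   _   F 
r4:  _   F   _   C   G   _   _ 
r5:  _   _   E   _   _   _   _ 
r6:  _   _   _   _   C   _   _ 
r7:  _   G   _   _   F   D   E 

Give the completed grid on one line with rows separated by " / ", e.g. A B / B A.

At row 7, column 3: row 7 has {D,E,F,G}; column 3 has {B,C,E}; that leaves A.
At row 7, column 4: row 7 has {A,D,E,F,G}; column 4 has {C}; that leaves B.
At row 4, column 3: row 4 has {C,F,G}; column 3 has {A,B,C,E}; that leaves D.
At row 4, column 7: row 4 has {C,D,F,G}; column 7 has {A,E,F}; that leaves B.
At row 7, column 1: row 7 has {A,B,D,E,F,G}; column 1 has {F,G}; that leaves C.
At row 1, column 3: row 1 has {A,E,G}; column 3 has {A,B,C,D,E}; that leaves F.
At row 1, column 4: row 1 has {A,E,F,G}; column 4 has {B,C}; that leaves D.
At row 4, column 6: row 4 has {B,C,D,F,G}; column 6 has {D,E}; that leaves A.
At row 6, column 3: row 6 has {C}; column 3 has {A,B,C,D,E,F}; that leaves G.
At row 6, column 7: row 6 has {C,G}; column 7 has {A,B,E,F}; that leaves D.
At row 1, column 2: row 1 has {A,D,E,F,G}; column 2 has {C,F,G}; that leaves B.
At row 1, column 6: row 1 has {A,B,D,E,F,G}; column 6 has {A,D,E}; that leaves C.
At row 2, column 7: row 2 has {B,C,E,F}; column 7 has {A,B,D,E,F}; that leaves G.
At row 3, column 6: row 3 has {B,C,F}; column 6 has {A,C,D,E}; that leaves G.
At row 4, column 1: row 4 has {A,B,C,D,F,G}; column 1 has {C,F,G}; that leaves E.
At row 5, column 7: row 5 has {E}; column 7 has {A,B,D,E,F,G}; that leaves C.
At row 2, column 4: row 2 has {B,C,E,F,G}; column 4 has {B,C,D}; that leaves A.
At row 2, column 5: row 2 has {A,B,C,E,F,G}; column 5 has {B,C,E,F,G}; that leaves D.
At row 3, column 4: row 3 has {B,C,F,G}; column 4 has {A,B,C,D}; that leaves E.
At row 5, column 5: row 5 has {C,E}; column 5 has {B,C,D,E,F,G}; that leaves A.
At row 6, column 4: row 6 has {C,D,G}; column 4 has {A,B,C,D,E}; that leaves F.
At row 6, column 6: row 6 has {C,D,F,G}; column 6 has {A,C,D,E,G}; that leaves B.
At row 5, column 2: row 5 has {A,C,E}; column 2 has {B,C,F,G}; that leaves D.
At row 5, column 4: row 5 has {A,C,D,E}; column 4 has {A,B,C,D,E,F}; that leaves G.
At row 5, column 6: row 5 has {A,C,D,E,G}; column 6 has {A,B,C,D,E,G}; that leaves F.
At row 6, column 1: row 6 has {B,C,D,F,G}; column 1 has {C,E,F,G}; that leaves A.
At row 6, column 2: row 6 has {A,B,C,D,F,G}; column 2 has {B,C,D,F,G}; that leaves E.
At row 3, column 1: row 3 has {B,C,E,F,G}; column 1 has {A,C,E,F,G}; that leaves D.
At row 3, column 2: row 3 has {B,C,D,E,F,G}; column 2 has {B,C,D,E,F,G}; that leaves A.
At row 5, column 1: row 5 has {A,C,D,E,F,G}; column 1 has {A,C,D,E,F,G}; that leaves B.

G B F D E C A / F C B A D E G / D A C E B G F / E F D C G A B / B D E G A F C / A E G F C B D / C G A B F D E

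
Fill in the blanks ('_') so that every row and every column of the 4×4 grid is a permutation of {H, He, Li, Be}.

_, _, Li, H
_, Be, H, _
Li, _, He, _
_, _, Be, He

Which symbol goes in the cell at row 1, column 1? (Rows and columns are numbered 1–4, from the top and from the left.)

Be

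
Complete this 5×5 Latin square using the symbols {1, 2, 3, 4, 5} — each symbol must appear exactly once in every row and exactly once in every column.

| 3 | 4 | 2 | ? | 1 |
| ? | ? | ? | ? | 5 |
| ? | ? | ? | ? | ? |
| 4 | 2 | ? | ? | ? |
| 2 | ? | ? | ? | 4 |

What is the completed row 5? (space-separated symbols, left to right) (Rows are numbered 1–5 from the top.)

2 5 1 3 4

(r1,c4) = 5
(r2,c1) = 1
(r2,c2) = 3
(r2,c3) = 4
(r2,c4) = 2
(r3,c1) = 5
(r3,c2) = 1
(r3,c3) = 3
(r3,c4) = 4
(r3,c5) = 2
(r4,c5) = 3
(r5,c2) = 5
(r5,c3) = 1
(r5,c4) = 3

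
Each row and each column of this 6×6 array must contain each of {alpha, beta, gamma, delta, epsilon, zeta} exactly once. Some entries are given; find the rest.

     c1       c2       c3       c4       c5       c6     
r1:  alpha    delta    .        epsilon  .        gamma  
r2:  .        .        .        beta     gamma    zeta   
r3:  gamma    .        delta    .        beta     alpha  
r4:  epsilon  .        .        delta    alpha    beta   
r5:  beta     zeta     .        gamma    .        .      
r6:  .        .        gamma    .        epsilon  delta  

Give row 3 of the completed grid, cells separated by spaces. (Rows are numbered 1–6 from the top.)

row 1 has {alpha,gamma,delta,epsilon}; column 5 has {alpha,beta,gamma,epsilon} — only zeta is left for (r1,c5).
row 2 has {beta,gamma,zeta}; column 1 has {alpha,beta,gamma,epsilon} — only delta is left for (r2,c1).
row 3 has {alpha,beta,gamma,delta}; column 2 has {delta,zeta} — only epsilon is left for (r3,c2).
row 3 has {alpha,beta,gamma,delta,epsilon}; column 4 has {beta,gamma,delta,epsilon} — only zeta is left for (r3,c4).

gamma epsilon delta zeta beta alpha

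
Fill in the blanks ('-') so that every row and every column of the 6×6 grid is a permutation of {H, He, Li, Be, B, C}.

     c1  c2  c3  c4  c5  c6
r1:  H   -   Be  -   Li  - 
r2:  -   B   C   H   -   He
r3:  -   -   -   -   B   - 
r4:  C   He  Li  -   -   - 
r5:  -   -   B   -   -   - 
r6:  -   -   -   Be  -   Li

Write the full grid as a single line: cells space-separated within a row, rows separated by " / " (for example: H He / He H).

H C Be He Li B / Li B C H Be He / He Be H Li B C / C He Li B H Be / Be Li B C He H / B H He Be C Li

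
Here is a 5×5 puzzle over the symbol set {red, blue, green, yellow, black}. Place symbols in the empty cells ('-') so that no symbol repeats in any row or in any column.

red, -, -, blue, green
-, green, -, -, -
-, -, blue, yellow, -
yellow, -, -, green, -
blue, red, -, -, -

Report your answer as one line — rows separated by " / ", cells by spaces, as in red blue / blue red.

red yellow black blue green / black green yellow red blue / green black blue yellow red / yellow blue red green black / blue red green black yellow

row 2 has {green}; column 1 has {red,blue,yellow} — only black is left for (r2,c1).
row 2 has {green,black}; column 4 has {blue,green,yellow} — only red is left for (r2,c4).
row 3 has {blue,yellow}; column 1 has {red,blue,yellow,black} — only green is left for (r3,c1).
row 3 has {blue,green,yellow}; column 2 has {red,green} — only black is left for (r3,c2).
row 3 has {blue,green,yellow,black}; column 5 has {green} — only red is left for (r3,c5).
row 4 has {green,yellow}; column 2 has {red,green,black} — only blue is left for (r4,c2).
row 4 has {blue,green,yellow}; column 5 has {red,green} — only black is left for (r4,c5).
row 5 has {red,blue}; column 4 has {red,blue,green,yellow} — only black is left for (r5,c4).
row 5 has {red,blue,black}; column 5 has {red,green,black} — only yellow is left for (r5,c5).
row 1 has {red,blue,green}; column 2 has {red,blue,green,black} — only yellow is left for (r1,c2).
row 1 has {red,blue,green,yellow}; column 3 has {blue} — only black is left for (r1,c3).
row 2 has {red,green,black}; column 3 has {blue,black} — only yellow is left for (r2,c3).
row 2 has {red,green,yellow,black}; column 5 has {red,green,yellow,black} — only blue is left for (r2,c5).
row 4 has {blue,green,yellow,black}; column 3 has {blue,yellow,black} — only red is left for (r4,c3).
row 5 has {red,blue,yellow,black}; column 3 has {red,blue,yellow,black} — only green is left for (r5,c3).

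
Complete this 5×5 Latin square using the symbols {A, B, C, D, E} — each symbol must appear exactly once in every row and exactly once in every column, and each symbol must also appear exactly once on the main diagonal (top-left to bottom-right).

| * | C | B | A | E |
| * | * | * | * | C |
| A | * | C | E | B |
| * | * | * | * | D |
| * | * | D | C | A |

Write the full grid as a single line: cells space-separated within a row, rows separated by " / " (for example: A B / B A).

D C B A E / B E A D C / A D C E B / C A E B D / E B D C A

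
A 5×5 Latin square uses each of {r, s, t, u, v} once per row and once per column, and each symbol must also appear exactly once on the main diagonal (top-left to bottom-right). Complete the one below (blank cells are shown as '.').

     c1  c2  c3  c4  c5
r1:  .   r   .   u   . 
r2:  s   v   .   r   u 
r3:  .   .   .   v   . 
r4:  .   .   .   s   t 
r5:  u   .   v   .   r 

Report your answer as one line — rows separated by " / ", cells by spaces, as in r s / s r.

Cell (r1,c1): row 1 has {r,u}; column 1 has {s,u}; the diagonal has {r,s,v} → t.
Cell (r1,c3): row 1 has {r,t,u}; column 3 has {v} → s.
Cell (r1,c5): row 1 has {r,s,t,u}; column 5 has {r,t,u} → v.
Cell (r2,c3): row 2 has {r,s,u,v}; column 3 has {s,v} → t.
Cell (r3,c1): row 3 has {v}; column 1 has {s,t,u} → r.
Cell (r3,c3): row 3 has {r,v}; column 3 has {s,t,v}; the diagonal has {r,s,t,v} → u.
Cell (r3,c5): row 3 has {r,u,v}; column 5 has {r,t,u,v} → s.
Cell (r4,c1): row 4 has {s,t}; column 1 has {r,s,t,u} → v.
Cell (r4,c2): row 4 has {s,t,v}; column 2 has {r,v} → u.
Cell (r4,c3): row 4 has {s,t,u,v}; column 3 has {s,t,u,v} → r.
Cell (r5,c4): row 5 has {r,u,v}; column 4 has {r,s,u,v} → t.
Cell (r3,c2): row 3 has {r,s,u,v}; column 2 has {r,u,v} → t.
Cell (r5,c2): row 5 has {r,t,u,v}; column 2 has {r,t,u,v} → s.

t r s u v / s v t r u / r t u v s / v u r s t / u s v t r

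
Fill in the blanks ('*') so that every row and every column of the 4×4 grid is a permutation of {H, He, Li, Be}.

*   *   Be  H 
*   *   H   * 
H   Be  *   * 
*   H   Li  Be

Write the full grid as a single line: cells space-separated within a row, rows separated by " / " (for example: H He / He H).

Li He Be H / Be Li H He / H Be He Li / He H Li Be

Cell (r3,c3): row 3 has {H,Be}; column 3 has {H,Li,Be} → He.
Cell (r3,c4): row 3 has {H,He,Be}; column 4 has {H,Be} → Li.
Cell (r4,c1): row 4 has {H,Li,Be}; column 1 has {H} → He.
Cell (r1,c1): row 1 has {H,Be}; column 1 has {H,He} → Li.
Cell (r1,c2): row 1 has {H,Li,Be}; column 2 has {H,Be} → He.
Cell (r2,c1): row 2 has {H}; column 1 has {H,He,Li} → Be.
Cell (r2,c2): row 2 has {H,Be}; column 2 has {H,He,Be} → Li.
Cell (r2,c4): row 2 has {H,Li,Be}; column 4 has {H,Li,Be} → He.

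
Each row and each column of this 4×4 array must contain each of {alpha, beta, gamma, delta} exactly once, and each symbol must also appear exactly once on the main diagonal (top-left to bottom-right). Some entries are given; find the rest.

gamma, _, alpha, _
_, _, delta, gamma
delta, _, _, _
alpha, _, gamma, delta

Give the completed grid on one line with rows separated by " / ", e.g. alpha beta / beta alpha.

gamma delta alpha beta / beta alpha delta gamma / delta gamma beta alpha / alpha beta gamma delta

row 1 has {alpha,gamma}; column 4 has {gamma,delta} — only beta is left for (r1,c4).
row 2 has {gamma,delta}; column 1 has {alpha,gamma,delta} — only beta is left for (r2,c1).
row 2 has {beta,gamma,delta}; column 2 is empty so far; the diagonal has {gamma,delta} — only alpha is left for (r2,c2).
row 3 has {delta}; column 3 has {alpha,gamma,delta}; the diagonal has {alpha,gamma,delta} — only beta is left for (r3,c3).
row 3 has {beta,delta}; column 4 has {beta,gamma,delta} — only alpha is left for (r3,c4).
row 4 has {alpha,gamma,delta}; column 2 has {alpha} — only beta is left for (r4,c2).
row 1 has {alpha,beta,gamma}; column 2 has {alpha,beta} — only delta is left for (r1,c2).
row 3 has {alpha,beta,delta}; column 2 has {alpha,beta,delta} — only gamma is left for (r3,c2).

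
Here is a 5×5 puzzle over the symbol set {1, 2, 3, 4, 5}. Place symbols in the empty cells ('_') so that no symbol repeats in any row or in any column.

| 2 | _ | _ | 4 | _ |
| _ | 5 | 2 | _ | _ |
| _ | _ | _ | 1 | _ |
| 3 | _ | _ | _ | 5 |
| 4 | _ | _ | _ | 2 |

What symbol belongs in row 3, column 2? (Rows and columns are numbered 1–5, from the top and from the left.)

row 2 has {2,5}; column 1 has {2,3,4} — only 1 is left for (r2,c1).
row 2 has {1,2,5}; column 4 has {1,4} — only 3 is left for (r2,c4).
row 2 has {1,2,3,5}; column 5 has {2,5} — only 4 is left for (r2,c5).
row 3 has {1}; column 1 has {1,2,3,4} — only 5 is left for (r3,c1).
row 3 has {1,5}; column 5 has {2,4,5} — only 3 is left for (r3,c5).
row 4 has {3,5}; column 4 has {1,3,4} — only 2 is left for (r4,c4).
row 5 has {2,4}; column 4 has {1,2,3,4} — only 5 is left for (r5,c4).
row 1 has {2,4}; column 5 has {2,3,4,5} — only 1 is left for (r1,c5).
row 3 has {1,3,5}; column 3 has {2} — only 4 is left for (r3,c3).
row 4 has {2,3,5}; column 3 has {2,4} — only 1 is left for (r4,c3).
row 5 has {2,4,5}; column 3 has {1,2,4} — only 3 is left for (r5,c3).
row 1 has {1,2,4}; column 2 has {5} — only 3 is left for (r1,c2).
row 1 has {1,2,3,4}; column 3 has {1,2,3,4} — only 5 is left for (r1,c3).
row 3 has {1,3,4,5}; column 2 has {3,5} — only 2 is left for (r3,c2).

2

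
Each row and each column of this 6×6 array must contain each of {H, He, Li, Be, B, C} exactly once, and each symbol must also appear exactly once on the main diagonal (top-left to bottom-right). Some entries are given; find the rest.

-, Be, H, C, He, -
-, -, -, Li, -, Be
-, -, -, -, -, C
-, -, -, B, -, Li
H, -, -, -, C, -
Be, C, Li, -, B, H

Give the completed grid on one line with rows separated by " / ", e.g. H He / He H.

Li Be H C He B / B He C Li H Be / He B Be H Li C / C H He B Be Li / H Li B Be C He / Be C Li He B H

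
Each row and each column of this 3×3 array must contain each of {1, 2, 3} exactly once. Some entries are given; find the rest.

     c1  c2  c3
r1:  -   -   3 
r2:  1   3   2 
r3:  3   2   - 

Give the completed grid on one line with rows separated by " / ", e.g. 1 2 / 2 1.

row 1 has {3}; column 1 has {1,3} — only 2 is left for (r1,c1).
row 1 has {2,3}; column 2 has {2,3} — only 1 is left for (r1,c2).
row 3 has {2,3}; column 3 has {2,3} — only 1 is left for (r3,c3).

2 1 3 / 1 3 2 / 3 2 1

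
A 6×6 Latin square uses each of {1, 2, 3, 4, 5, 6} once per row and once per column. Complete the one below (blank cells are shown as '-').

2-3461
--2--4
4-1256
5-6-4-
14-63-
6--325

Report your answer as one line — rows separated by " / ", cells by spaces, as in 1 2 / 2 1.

2 5 3 4 6 1 / 3 6 2 5 1 4 / 4 3 1 2 5 6 / 5 2 6 1 4 3 / 1 4 5 6 3 2 / 6 1 4 3 2 5

(r1,c2) = 5
(r2,c1) = 3
(r2,c5) = 1
(r3,c2) = 3
(r4,c4) = 1
(r5,c3) = 5
(r5,c6) = 2
(r6,c2) = 1
(r6,c3) = 4
(r2,c2) = 6
(r2,c4) = 5
(r4,c2) = 2
(r4,c6) = 3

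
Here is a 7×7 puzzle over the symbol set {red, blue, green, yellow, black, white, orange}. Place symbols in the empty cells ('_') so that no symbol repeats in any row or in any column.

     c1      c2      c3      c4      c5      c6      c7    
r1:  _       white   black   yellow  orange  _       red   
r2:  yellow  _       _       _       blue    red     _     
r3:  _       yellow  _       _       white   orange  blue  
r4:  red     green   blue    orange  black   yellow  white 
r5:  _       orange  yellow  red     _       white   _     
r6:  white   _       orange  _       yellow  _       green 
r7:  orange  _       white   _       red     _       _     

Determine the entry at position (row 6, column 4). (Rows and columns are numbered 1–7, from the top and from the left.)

Cell (r2,c2): row 2 has {red,blue,yellow}; column 2 has {green,yellow,white,orange} → black.
Cell (r2,c3): row 2 has {red,blue,yellow,black}; column 3 has {blue,yellow,black,white,orange} → green.
Cell (r2,c4): row 2 has {red,blue,green,yellow,black}; column 4 has {red,yellow,orange} → white.
Cell (r2,c7): row 2 has {red,blue,green,yellow,black,white}; column 7 has {red,blue,green,white} → orange.
Cell (r3,c3): row 3 has {blue,yellow,white,orange}; column 3 has {blue,green,yellow,black,white,orange} → red.
Cell (r5,c5): row 5 has {red,yellow,white,orange}; column 5 has {red,blue,yellow,black,white,orange} → green.
Cell (r5,c7): row 5 has {red,green,yellow,white,orange}; column 7 has {red,blue,green,white,orange} → black.
Cell (r7,c2): row 7 has {red,white,orange}; column 2 has {green,yellow,black,white,orange} → blue.
Cell (r7,c7): row 7 has {red,blue,white,orange}; column 7 has {red,blue,green,black,white,orange} → yellow.
Cell (r5,c1): row 5 has {red,green,yellow,black,white,orange}; column 1 has {red,yellow,white,orange} → blue.
Cell (r6,c2): row 6 has {green,yellow,white,orange}; column 2 has {blue,green,yellow,black,white,orange} → red.
Cell (r1,c1): row 1 has {red,yellow,black,white,orange}; column 1 has {red,blue,yellow,white,orange} → green.
Cell (r1,c6): row 1 has {red,green,yellow,black,white,orange}; column 6 has {red,yellow,white,orange} → blue.
Cell (r3,c1): row 3 has {red,blue,yellow,white,orange}; column 1 has {red,blue,green,yellow,white,orange} → black.
Cell (r3,c4): row 3 has {red,blue,yellow,black,white,orange}; column 4 has {red,yellow,white,orange} → green.
Cell (r6,c6): row 6 has {red,green,yellow,white,orange}; column 6 has {red,blue,yellow,white,orange} → black.
Cell (r7,c4): row 7 has {red,blue,yellow,white,orange}; column 4 has {red,green,yellow,white,orange} → black.
Cell (r7,c6): row 7 has {red,blue,yellow,black,white,orange}; column 6 has {red,blue,yellow,black,white,orange} → green.
Cell (r6,c4): row 6 has {red,green,yellow,black,white,orange}; column 4 has {red,green,yellow,black,white,orange} → blue.

blue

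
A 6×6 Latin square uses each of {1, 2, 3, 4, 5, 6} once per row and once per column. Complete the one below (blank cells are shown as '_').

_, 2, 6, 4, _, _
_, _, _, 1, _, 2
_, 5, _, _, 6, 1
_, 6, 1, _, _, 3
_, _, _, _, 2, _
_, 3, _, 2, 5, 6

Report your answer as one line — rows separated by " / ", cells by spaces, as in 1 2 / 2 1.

3 2 6 4 1 5 / 6 4 5 1 3 2 / 4 5 2 3 6 1 / 2 6 1 5 4 3 / 5 1 3 6 2 4 / 1 3 4 2 5 6

(r1,c6) = 5
(r2,c2) = 4
(r2,c5) = 3
(r3,c4) = 3
(r4,c4) = 5
(r4,c5) = 4
(r5,c2) = 1
(r5,c4) = 6
(r5,c6) = 4
(r6,c3) = 4
(r1,c5) = 1
(r2,c3) = 5
(r3,c3) = 2
(r4,c1) = 2
(r5,c3) = 3
(r6,c1) = 1
(r1,c1) = 3
(r2,c1) = 6
(r3,c1) = 4
(r5,c1) = 5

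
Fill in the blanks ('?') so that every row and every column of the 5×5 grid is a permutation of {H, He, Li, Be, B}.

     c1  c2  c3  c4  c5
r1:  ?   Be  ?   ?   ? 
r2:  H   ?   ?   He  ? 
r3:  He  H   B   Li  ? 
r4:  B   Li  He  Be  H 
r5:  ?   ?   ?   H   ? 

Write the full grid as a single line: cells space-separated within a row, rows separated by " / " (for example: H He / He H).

Li Be H B He / H B Be He Li / He H B Li Be / B Li He Be H / Be He Li H B

(r1,c1): row 1 has {Be}; column 1 has {H,He,B}, so it must be Li.
(r1,c3): row 1 has {Li,Be}; column 3 has {He,B}, so it must be H.
(r1,c4): row 1 has {H,Li,Be}; column 4 has {H,He,Li,Be}, so it must be B.
(r1,c5): row 1 has {H,Li,Be,B}; column 5 has {H}, so it must be He.
(r2,c2): row 2 has {H,He}; column 2 has {H,Li,Be}, so it must be B.
(r3,c5): row 3 has {H,He,Li,B}; column 5 has {H,He}, so it must be Be.
(r5,c1): row 5 has {H}; column 1 has {H,He,Li,B}, so it must be Be.
(r5,c2): row 5 has {H,Be}; column 2 has {H,Li,Be,B}, so it must be He.
(r5,c3): row 5 has {H,He,Be}; column 3 has {H,He,B}, so it must be Li.
(r5,c5): row 5 has {H,He,Li,Be}; column 5 has {H,He,Be}, so it must be B.
(r2,c3): row 2 has {H,He,B}; column 3 has {H,He,Li,B}, so it must be Be.
(r2,c5): row 2 has {H,He,Be,B}; column 5 has {H,He,Be,B}, so it must be Li.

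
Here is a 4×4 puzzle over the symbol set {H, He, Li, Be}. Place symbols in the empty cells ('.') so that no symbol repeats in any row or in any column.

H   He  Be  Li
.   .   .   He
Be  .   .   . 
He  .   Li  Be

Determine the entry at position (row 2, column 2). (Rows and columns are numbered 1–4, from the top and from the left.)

Be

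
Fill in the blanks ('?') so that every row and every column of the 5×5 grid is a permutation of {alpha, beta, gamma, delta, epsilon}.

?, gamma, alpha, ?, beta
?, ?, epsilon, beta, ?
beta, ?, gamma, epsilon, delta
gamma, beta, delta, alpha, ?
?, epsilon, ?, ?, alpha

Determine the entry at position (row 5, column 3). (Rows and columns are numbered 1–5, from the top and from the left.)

(r1,c4): row 1 has {alpha,beta,gamma}; column 4 has {alpha,beta,epsilon}, so it must be delta.
(r2,c5): row 2 has {beta,epsilon}; column 5 has {alpha,beta,delta}, so it must be gamma.
(r3,c2): row 3 has {beta,gamma,delta,epsilon}; column 2 has {beta,gamma,epsilon}, so it must be alpha.
(r4,c5): row 4 has {alpha,beta,gamma,delta}; column 5 has {alpha,beta,gamma,delta}, so it must be epsilon.
(r5,c1): row 5 has {alpha,epsilon}; column 1 has {beta,gamma}, so it must be delta.
(r5,c3): row 5 has {alpha,delta,epsilon}; column 3 has {alpha,gamma,delta,epsilon}, so it must be beta.

beta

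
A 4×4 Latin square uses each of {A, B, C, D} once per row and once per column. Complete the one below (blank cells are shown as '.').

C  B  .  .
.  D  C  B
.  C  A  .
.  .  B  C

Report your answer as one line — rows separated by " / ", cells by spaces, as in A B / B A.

(r1,c3) = D
(r1,c4) = A
(r2,c1) = A
(r3,c4) = D
(r4,c1) = D
(r4,c2) = A
(r3,c1) = B

C B D A / A D C B / B C A D / D A B C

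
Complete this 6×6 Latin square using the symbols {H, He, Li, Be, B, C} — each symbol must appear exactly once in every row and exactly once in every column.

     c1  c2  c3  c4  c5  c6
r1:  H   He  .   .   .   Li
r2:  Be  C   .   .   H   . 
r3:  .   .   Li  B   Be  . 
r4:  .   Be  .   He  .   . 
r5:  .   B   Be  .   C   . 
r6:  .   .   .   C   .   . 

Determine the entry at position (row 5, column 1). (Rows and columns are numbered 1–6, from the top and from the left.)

(r1,c4) = Be
(r1,c5) = B
(r2,c4) = Li
(r3,c2) = H
(r4,c5) = Li
(r5,c4) = H
(r5,c6) = He
(r6,c2) = Li
(r6,c5) = He
(r1,c3) = C
(r2,c6) = B
(r3,c6) = C
(r4,c6) = H
(r5,c1) = Li

Li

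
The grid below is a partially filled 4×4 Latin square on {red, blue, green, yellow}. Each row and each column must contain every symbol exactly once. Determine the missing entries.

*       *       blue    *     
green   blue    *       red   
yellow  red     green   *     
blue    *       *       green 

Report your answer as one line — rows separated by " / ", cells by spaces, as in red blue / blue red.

red green blue yellow / green blue yellow red / yellow red green blue / blue yellow red green

At row 1, column 1: row 1 has {blue}; column 1 has {blue,green,yellow}; that leaves red.
At row 1, column 4: row 1 has {red,blue}; column 4 has {red,green}; that leaves yellow.
At row 2, column 3: row 2 has {red,blue,green}; column 3 has {blue,green}; that leaves yellow.
At row 3, column 4: row 3 has {red,green,yellow}; column 4 has {red,green,yellow}; that leaves blue.
At row 4, column 2: row 4 has {blue,green}; column 2 has {red,blue}; that leaves yellow.
At row 4, column 3: row 4 has {blue,green,yellow}; column 3 has {blue,green,yellow}; that leaves red.
At row 1, column 2: row 1 has {red,blue,yellow}; column 2 has {red,blue,yellow}; that leaves green.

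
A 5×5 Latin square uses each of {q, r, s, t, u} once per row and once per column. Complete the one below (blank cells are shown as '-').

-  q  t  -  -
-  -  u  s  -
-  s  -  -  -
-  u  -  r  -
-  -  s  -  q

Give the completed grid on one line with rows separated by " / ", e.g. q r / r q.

At row 1, column 4: row 1 has {q,t}; column 4 has {r,s}; that leaves u.
At row 4, column 3: row 4 has {r,u}; column 3 has {s,t,u}; that leaves q.
At row 5, column 4: row 5 has {q,s}; column 4 has {r,s,u}; that leaves t.
At row 3, column 3: row 3 has {s}; column 3 has {q,s,t,u}; that leaves r.
At row 3, column 4: row 3 has {r,s}; column 4 has {r,s,t,u}; that leaves q.
At row 5, column 2: row 5 has {q,s,t}; column 2 has {q,s,u}; that leaves r.
At row 2, column 2: row 2 has {s,u}; column 2 has {q,r,s,u}; that leaves t.
At row 2, column 5: row 2 has {s,t,u}; column 5 has {q}; that leaves r.
At row 5, column 1: row 5 has {q,r,s,t}; column 1 is empty so far; that leaves u.
At row 1, column 5: row 1 has {q,t,u}; column 5 has {q,r}; that leaves s.
At row 2, column 1: row 2 has {r,s,t,u}; column 1 has {u}; that leaves q.
At row 3, column 1: row 3 has {q,r,s}; column 1 has {q,u}; that leaves t.
At row 3, column 5: row 3 has {q,r,s,t}; column 5 has {q,r,s}; that leaves u.
At row 4, column 1: row 4 has {q,r,u}; column 1 has {q,t,u}; that leaves s.
At row 4, column 5: row 4 has {q,r,s,u}; column 5 has {q,r,s,u}; that leaves t.
At row 1, column 1: row 1 has {q,s,t,u}; column 1 has {q,s,t,u}; that leaves r.

r q t u s / q t u s r / t s r q u / s u q r t / u r s t q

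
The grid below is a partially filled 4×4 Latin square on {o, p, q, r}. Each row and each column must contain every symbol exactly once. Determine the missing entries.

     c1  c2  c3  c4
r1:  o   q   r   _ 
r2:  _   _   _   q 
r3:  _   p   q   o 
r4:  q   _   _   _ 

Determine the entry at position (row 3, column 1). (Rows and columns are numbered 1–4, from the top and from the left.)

row 1 has {o,q,r}; column 4 has {o,q} — only p is left for (r1,c4).
row 3 has {o,p,q}; column 1 has {o,q} — only r is left for (r3,c1).

r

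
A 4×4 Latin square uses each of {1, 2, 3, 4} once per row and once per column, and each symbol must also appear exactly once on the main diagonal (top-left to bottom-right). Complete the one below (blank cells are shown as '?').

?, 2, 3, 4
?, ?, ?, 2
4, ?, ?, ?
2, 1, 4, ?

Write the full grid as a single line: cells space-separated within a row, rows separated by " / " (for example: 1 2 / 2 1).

1 2 3 4 / 3 4 1 2 / 4 3 2 1 / 2 1 4 3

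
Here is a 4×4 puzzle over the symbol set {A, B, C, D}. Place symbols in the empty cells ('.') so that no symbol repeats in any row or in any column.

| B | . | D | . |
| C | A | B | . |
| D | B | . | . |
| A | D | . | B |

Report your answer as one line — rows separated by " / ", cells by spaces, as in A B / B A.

(r1,c2): row 1 has {B,D}; column 2 has {A,B,D}, so it must be C.
(r1,c4): row 1 has {B,C,D}; column 4 has {B}, so it must be A.
(r2,c4): row 2 has {A,B,C}; column 4 has {A,B}, so it must be D.
(r3,c4): row 3 has {B,D}; column 4 has {A,B,D}, so it must be C.
(r4,c3): row 4 has {A,B,D}; column 3 has {B,D}, so it must be C.
(r3,c3): row 3 has {B,C,D}; column 3 has {B,C,D}, so it must be A.

B C D A / C A B D / D B A C / A D C B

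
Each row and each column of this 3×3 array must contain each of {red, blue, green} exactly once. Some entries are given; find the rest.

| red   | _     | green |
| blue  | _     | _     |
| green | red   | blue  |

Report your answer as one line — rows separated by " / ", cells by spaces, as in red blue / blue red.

red blue green / blue green red / green red blue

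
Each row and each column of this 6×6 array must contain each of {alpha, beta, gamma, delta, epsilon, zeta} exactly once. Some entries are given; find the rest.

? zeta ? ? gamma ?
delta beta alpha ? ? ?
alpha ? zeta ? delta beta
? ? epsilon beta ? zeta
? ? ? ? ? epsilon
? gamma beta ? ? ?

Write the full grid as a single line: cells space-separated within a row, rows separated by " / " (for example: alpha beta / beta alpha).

beta zeta delta epsilon gamma alpha / delta beta alpha zeta epsilon gamma / alpha epsilon zeta gamma delta beta / gamma delta epsilon beta alpha zeta / zeta alpha gamma delta beta epsilon / epsilon gamma beta alpha zeta delta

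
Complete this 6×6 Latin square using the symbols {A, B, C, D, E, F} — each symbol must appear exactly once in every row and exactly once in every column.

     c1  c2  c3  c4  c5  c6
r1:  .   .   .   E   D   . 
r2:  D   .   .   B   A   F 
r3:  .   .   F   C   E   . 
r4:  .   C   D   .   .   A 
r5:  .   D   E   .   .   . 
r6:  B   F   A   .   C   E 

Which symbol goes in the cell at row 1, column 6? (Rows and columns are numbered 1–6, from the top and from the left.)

C

row 2 has {A,B,D,F}; column 2 has {C,D,F} — only E is left for (r2,c2).
row 2 has {A,B,D,E,F}; column 3 has {A,D,E,F} — only C is left for (r2,c3).
row 3 has {C,E,F}; column 1 has {B,D} — only A is left for (r3,c1).
row 3 has {A,C,E,F}; column 2 has {C,D,E,F} — only B is left for (r3,c2).
row 3 has {A,B,C,E,F}; column 6 has {A,E,F} — only D is left for (r3,c6).
row 4 has {A,C,D}; column 4 has {B,C,E} — only F is left for (r4,c4).
row 4 has {A,C,D,F}; column 5 has {A,C,D,E} — only B is left for (r4,c5).
row 5 has {D,E}; column 4 has {B,C,E,F} — only A is left for (r5,c4).
row 5 has {A,D,E}; column 5 has {A,B,C,D,E} — only F is left for (r5,c5).
row 6 has {A,B,C,E,F}; column 4 has {A,B,C,E,F} — only D is left for (r6,c4).
row 1 has {D,E}; column 2 has {B,C,D,E,F} — only A is left for (r1,c2).
row 1 has {A,D,E}; column 3 has {A,C,D,E,F} — only B is left for (r1,c3).
row 1 has {A,B,D,E}; column 6 has {A,D,E,F} — only C is left for (r1,c6).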